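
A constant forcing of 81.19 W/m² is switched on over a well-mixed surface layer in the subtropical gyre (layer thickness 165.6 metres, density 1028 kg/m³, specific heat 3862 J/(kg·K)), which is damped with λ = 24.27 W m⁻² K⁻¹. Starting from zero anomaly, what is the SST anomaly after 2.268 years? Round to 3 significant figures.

Areal heat capacity C = ρ c_p D = 1028 × 3862 × 165.6 = 6.57×10^8 J/(m²·K).
τ = C / λ = 6.57×10^8 / 24.27 = 2.71×10^7 s.
Equilibrium anomaly ΔT_eq = F / λ = 81.19 / 24.27 = 3.35 K.
t = 2.268 years = 7.16×10^7 s, so t/τ = 2.64.
ΔT(t) = ΔT_eq (1 − e^(−t/τ)) = 3.35 × (1 − e^−2.64) = 3.11 K.

3.11 K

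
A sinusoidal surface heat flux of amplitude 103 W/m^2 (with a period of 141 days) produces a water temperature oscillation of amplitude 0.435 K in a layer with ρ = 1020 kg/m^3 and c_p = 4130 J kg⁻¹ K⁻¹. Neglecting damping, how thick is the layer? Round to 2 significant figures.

110 m

ω = 2π / 1.22×10^7 s = 5.16×10^-7 s⁻¹.
Required C = F₀ / (A ω) = 103 / (0.435 × 5.16×10^-7) = 4.59×10^8 J/(m²·K).
D = C / (ρ c_p) = 4.59×10^8 / (1020 × 4130) = 109 m.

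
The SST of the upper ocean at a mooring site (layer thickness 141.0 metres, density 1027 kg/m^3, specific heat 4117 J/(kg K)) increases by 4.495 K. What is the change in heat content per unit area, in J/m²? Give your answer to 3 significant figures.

2.68×10^9

Areal heat capacity C = ρ c_p D = 1027 × 4117 × 141.0 = 5.96×10^8 J/(m²·K).
ΔQ = C ΔT = 5.96×10^8 × 4.495 = 2.68×10^9 J/m².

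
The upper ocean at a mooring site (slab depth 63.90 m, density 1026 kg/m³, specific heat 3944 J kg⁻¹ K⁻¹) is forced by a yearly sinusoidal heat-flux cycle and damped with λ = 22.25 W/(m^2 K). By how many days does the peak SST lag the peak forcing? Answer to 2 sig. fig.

68 days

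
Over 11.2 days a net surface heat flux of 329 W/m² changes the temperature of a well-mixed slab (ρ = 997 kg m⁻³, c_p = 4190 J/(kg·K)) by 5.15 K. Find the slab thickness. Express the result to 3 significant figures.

Heat input Q = F Δt = 329 × 9.68×10^5 s = 3.18×10^8 J/m².
Required areal heat capacity C = Q / ΔT = 6.18×10^7 J/(m²·K).
Depth D = C / (ρ c_p) = 6.18×10^7 / (997 × 4190) = 14.8 m.

14.8 m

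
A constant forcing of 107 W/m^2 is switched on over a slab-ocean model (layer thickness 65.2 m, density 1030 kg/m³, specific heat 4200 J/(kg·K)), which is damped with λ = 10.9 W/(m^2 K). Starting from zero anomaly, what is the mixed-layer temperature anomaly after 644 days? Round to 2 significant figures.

8.7 K

Areal heat capacity C = ρ c_p D = 1030 × 4200 × 65.2 = 2.82×10^8 J m⁻² K⁻¹.
τ = C / λ = 2.82×10^8 / 10.9 = 2.59×10^7 s.
Equilibrium anomaly ΔT_eq = F / λ = 107 / 10.9 = 9.82 K.
t = 644 days = 5.56×10^7 s, so t/τ = 2.15.
ΔT(t) = ΔT_eq (1 − e^(−t/τ)) = 9.82 × (1 − e^−2.15) = 8.67 K.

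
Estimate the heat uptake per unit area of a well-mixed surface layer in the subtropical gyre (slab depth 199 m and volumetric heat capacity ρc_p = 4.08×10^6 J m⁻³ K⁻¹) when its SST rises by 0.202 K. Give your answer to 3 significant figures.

1.64×10^8

Areal heat capacity C = ρc_p × D = 4.08×10^6 × 199 = 8.12×10^8 J/(m²·K).
ΔQ = C ΔT = 8.12×10^8 × 0.202 = 1.64×10^8 J/m².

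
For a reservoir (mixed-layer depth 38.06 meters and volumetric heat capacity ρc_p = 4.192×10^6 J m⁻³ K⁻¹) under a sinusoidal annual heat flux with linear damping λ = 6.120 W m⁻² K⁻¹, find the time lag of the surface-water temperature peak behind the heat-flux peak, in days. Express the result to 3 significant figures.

80.2 days

Areal heat capacity C = ρc_p × D = 4.192×10^6 × 38.06 = 1.60×10^8 J/(m²·K).
ω = 2π / 3.15×10^7 s = 1.99×10^-7 s⁻¹.
Phase lag φ = arctan(Cω/λ) = arctan(31.8/6.120) = 1.38 rad.
Time lag = φ / ω = 1.38 / 1.99×10^-7 = 6.93×10^6 s = 80.2 days.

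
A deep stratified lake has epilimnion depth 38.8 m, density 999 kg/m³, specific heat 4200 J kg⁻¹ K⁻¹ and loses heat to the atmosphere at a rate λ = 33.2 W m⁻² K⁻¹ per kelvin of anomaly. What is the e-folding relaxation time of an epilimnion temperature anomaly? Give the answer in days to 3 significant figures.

Areal heat capacity C = ρ c_p D = 999 × 4200 × 38.8 = 1.63×10^8 J/(m^2 K).
Relaxation time τ = C / λ = 1.63×10^8 / 33.2 = 4.90×10^6 s.
In days: 4.90×10^6 s / (86400 s/day) = 56.8 days.

56.8 days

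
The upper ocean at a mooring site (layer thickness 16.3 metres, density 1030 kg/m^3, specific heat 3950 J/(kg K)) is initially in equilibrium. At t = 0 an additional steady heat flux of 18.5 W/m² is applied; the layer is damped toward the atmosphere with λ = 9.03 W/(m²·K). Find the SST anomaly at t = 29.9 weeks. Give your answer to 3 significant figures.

Areal heat capacity C = ρ c_p D = 1030 × 3950 × 16.3 = 6.63×10^7 J/(m^2 K).
τ = C / λ = 6.63×10^7 / 9.03 = 7.34×10^6 s.
Equilibrium anomaly ΔT_eq = F / λ = 18.5 / 9.03 = 2.05 K.
t = 29.9 weeks = 1.81×10^7 s, so t/τ = 2.46.
ΔT(t) = ΔT_eq (1 − e^(−t/τ)) = 2.05 × (1 − e^−2.46) = 1.87 K.

1.87 K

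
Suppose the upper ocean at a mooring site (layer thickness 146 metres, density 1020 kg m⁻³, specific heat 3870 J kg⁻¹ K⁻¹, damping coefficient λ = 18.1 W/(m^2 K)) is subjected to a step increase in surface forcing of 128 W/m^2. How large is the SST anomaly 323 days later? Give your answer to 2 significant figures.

4.1 K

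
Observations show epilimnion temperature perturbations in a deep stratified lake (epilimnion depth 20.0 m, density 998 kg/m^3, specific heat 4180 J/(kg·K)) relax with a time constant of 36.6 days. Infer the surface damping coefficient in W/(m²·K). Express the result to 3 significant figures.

26.4

Areal heat capacity C = ρ c_p D = 998 × 4180 × 20.0 = 8.34×10^7 J m⁻² K⁻¹.
τ = 36.6 days = 3.16×10^6 s.
λ = C / τ = 8.34×10^7 / 3.16×10^6 = 26.4 W/(m²·K).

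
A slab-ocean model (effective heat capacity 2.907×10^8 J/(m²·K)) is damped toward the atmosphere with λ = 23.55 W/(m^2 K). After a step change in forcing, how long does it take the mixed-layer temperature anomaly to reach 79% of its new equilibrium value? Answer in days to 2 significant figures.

Areal heat capacity C = 2.907×10^8 J/(m²·K) (given).
τ = C / λ = 2.91×10^8 / 23.55 = 1.23×10^7 s.
Fraction reached: 1 − e^(−t/τ) = 0.79 ⇒ t = −τ ln(1 − 0.79) = τ × 1.56.
t = 1.93×10^7 s = 223 days.

220 days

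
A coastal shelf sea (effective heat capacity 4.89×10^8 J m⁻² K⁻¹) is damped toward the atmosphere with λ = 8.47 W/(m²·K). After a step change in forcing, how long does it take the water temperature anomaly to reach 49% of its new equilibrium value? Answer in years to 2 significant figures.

Areal heat capacity C = 4.89×10^8 J m⁻² K⁻¹ (given).
τ = C / λ = 4.89×10^8 / 8.47 = 5.77×10^7 s.
Fraction reached: 1 − e^(−t/τ) = 0.49 ⇒ t = −τ ln(1 − 0.49) = τ × 0.673.
t = 3.89×10^7 s = 1.23 years.

1.2 years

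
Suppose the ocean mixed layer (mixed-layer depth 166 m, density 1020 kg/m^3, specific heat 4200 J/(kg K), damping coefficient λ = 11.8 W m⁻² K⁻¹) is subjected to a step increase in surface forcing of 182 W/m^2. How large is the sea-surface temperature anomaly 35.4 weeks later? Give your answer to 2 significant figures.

4.6 K

Areal heat capacity C = ρ c_p D = 1020 × 4200 × 166 = 7.11×10^8 J m⁻² K⁻¹.
τ = C / λ = 7.11×10^8 / 11.8 = 6.03×10^7 s.
Equilibrium anomaly ΔT_eq = F / λ = 182 / 11.8 = 15.4 K.
t = 35.4 weeks = 2.14×10^7 s, so t/τ = 0.355.
ΔT(t) = ΔT_eq (1 − e^(−t/τ)) = 15.4 × (1 − e^−0.355) = 4.61 K.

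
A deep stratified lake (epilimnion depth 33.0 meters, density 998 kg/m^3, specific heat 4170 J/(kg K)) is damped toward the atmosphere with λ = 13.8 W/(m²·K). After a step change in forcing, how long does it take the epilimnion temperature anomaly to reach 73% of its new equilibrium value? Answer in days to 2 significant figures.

Areal heat capacity C = ρ c_p D = 998 × 4170 × 33.0 = 1.37×10^8 J/(m²·K).
τ = C / λ = 1.37×10^8 / 13.8 = 9.95×10^6 s.
Fraction reached: 1 − e^(−t/τ) = 0.73 ⇒ t = −τ ln(1 − 0.73) = τ × 1.31.
t = 1.30×10^7 s = 151 days.

150 days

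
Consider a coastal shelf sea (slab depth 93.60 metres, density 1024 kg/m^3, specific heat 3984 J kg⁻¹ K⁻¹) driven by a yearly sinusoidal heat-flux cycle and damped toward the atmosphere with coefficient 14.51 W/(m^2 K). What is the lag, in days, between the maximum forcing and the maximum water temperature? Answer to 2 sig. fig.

Areal heat capacity C = ρ c_p D = 1024 × 3984 × 93.60 = 3.82×10^8 J/(m^2 K).
ω = 2π / 3.15×10^7 s = 1.99×10^-7 s⁻¹.
Phase lag φ = arctan(Cω/λ) = arctan(76.1/14.51) = 1.38 rad.
Time lag = φ / ω = 1.38 / 1.99×10^-7 = 6.94×10^6 s = 80.3 days.

80 days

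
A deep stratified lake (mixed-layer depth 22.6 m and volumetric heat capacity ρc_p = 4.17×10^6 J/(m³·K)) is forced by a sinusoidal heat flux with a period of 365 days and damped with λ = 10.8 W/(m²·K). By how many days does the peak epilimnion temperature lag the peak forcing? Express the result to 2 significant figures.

61 days

Areal heat capacity C = ρc_p × D = 4.17×10^6 × 22.6 = 9.42×10^7 J/(m²·K).
ω = 2π / 3.15×10^7 s = 1.99×10^-7 s⁻¹.
Phase lag φ = arctan(Cω/λ) = arctan(18.8/10.8) = 1.05 rad.
Time lag = φ / ω = 1.05 / 1.99×10^-7 = 5.26×10^6 s = 60.9 days.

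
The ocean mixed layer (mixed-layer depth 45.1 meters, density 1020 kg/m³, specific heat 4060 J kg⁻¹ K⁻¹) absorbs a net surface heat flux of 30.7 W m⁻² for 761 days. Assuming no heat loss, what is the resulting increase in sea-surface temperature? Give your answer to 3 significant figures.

10.8 K

Areal heat capacity C = ρ c_p D = 1020 × 4060 × 45.1 = 1.87×10^8 J m⁻² K⁻¹.
Net heat input Q = F Δt = 30.7 × (761 days × 86400 s/day) = 2.02×10^9 J/m².
ΔT = Q / C = 2.02×10^9 / 1.87×10^8 = 10.8 K.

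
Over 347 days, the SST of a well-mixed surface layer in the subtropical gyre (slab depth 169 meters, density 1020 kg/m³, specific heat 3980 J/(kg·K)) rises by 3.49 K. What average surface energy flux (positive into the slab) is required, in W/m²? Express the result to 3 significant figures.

79.9

Areal heat capacity C = ρ c_p D = 1020 × 3980 × 169 = 6.86×10^8 J/(m²·K).
Required heat per unit area: Q = C ΔT = 6.86×10^8 × 3.49 = 2.39×10^9 J/m².
Flux F = Q / Δt = 2.39×10^9 / 3.00×10^7 s = 79.9 W/m².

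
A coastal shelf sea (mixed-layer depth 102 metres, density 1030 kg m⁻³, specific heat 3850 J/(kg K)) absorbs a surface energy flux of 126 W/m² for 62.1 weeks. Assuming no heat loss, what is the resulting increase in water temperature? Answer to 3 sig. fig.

11.7 K

Areal heat capacity C = ρ c_p D = 1030 × 3850 × 102 = 4.04×10^8 J/(m²·K).
Net heat input Q = F Δt = 126 × (62.1 weeks × 6.048×10^5 s/week) = 4.73×10^9 J/m².
ΔT = Q / C = 4.73×10^9 / 4.04×10^8 = 11.7 K.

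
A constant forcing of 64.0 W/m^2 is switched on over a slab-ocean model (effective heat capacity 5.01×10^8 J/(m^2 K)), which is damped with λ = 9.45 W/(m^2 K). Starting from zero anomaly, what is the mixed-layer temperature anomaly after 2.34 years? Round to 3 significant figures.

5.09 K

Areal heat capacity C = 5.01×10^8 J/(m^2 K) (given).
τ = C / λ = 5.01×10^8 / 9.45 = 5.30×10^7 s.
Equilibrium anomaly ΔT_eq = F / λ = 64.0 / 9.45 = 6.77 K.
t = 2.34 years = 7.38×10^7 s, so t/τ = 1.39.
ΔT(t) = ΔT_eq (1 − e^(−t/τ)) = 6.77 × (1 − e^−1.39) = 5.09 K.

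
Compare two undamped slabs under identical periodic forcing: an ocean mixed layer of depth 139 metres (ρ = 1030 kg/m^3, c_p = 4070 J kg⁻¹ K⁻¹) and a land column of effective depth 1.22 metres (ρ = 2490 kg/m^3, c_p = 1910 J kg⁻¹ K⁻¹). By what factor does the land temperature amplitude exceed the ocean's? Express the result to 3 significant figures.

C_ocean = 1030 × 4070 × 139 = 5.83×10^8 J/(m²·K).
C_land = 2490 × 1910 × 1.22 = 5.80×10^6 J/(m²·K).
Undamped amplitude ∝ 1/C, so A_land/A_ocean = C_ocean/C_land = 100.

100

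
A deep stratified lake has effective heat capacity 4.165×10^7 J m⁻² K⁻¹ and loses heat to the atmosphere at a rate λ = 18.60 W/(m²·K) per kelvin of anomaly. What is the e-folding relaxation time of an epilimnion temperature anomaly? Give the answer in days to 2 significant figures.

Areal heat capacity C = 4.165×10^7 J m⁻² K⁻¹ (given).
Relaxation time τ = C / λ = 4.17×10^7 / 18.60 = 2.24×10^6 s.
In days: 2.24×10^6 s / (86400 s/day) = 25.9 days.

26 days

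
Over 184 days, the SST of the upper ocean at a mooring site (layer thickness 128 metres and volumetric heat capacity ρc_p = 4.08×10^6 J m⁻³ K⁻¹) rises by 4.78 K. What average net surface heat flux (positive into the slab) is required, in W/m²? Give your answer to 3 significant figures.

157

Areal heat capacity C = ρc_p × D = 4.08×10^6 × 128 = 5.22×10^8 J/(m^2 K).
Required heat per unit area: Q = C ΔT = 5.22×10^8 × 4.78 = 2.50×10^9 J/m².
Flux F = Q / Δt = 2.50×10^9 / 1.59×10^7 s = 157 W/m².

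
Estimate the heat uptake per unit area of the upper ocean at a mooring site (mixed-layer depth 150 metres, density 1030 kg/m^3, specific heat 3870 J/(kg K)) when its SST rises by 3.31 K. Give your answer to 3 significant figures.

Areal heat capacity C = ρ c_p D = 1030 × 3870 × 150 = 5.98×10^8 J m⁻² K⁻¹.
ΔQ = C ΔT = 5.98×10^8 × 3.31 = 1.98×10^9 J/m².

1.98×10^9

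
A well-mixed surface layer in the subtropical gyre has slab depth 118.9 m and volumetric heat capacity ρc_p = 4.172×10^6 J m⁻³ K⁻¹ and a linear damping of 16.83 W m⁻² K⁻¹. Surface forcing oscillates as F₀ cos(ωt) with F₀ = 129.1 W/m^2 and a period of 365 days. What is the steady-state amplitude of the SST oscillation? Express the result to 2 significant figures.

Areal heat capacity C = ρc_p × D = 4.172×10^6 × 118.9 = 4.96×10^8 J/(m^2 K).
Angular frequency ω = 2π / T = 2π / 3.15×10^7 s = 1.99×10^-7 s⁻¹.
√((Cω)² + λ²) = √((98.8)² + 16.83²) = 100 W/(m²·K).
Amplitude A = F₀ / √((Cω)²+λ²) = 129.1 / 100 = 1.29 K.

1.3 K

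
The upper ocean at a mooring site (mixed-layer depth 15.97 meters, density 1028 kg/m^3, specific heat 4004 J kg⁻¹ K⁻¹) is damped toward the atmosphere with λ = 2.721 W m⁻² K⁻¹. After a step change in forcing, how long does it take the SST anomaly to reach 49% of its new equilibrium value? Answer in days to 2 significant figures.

190 days

Areal heat capacity C = ρ c_p D = 1028 × 4004 × 15.97 = 6.57×10^7 J m⁻² K⁻¹.
τ = C / λ = 6.57×10^7 / 2.721 = 2.42×10^7 s.
Fraction reached: 1 − e^(−t/τ) = 0.49 ⇒ t = −τ ln(1 − 0.49) = τ × 0.673.
t = 1.63×10^7 s = 188 days.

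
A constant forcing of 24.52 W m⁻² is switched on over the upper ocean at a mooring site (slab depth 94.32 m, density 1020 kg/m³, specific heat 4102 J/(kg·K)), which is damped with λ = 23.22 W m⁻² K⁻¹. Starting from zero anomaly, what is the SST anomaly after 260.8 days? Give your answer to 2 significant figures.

Areal heat capacity C = ρ c_p D = 1020 × 4102 × 94.32 = 3.95×10^8 J/(m^2 K).
τ = C / λ = 3.95×10^8 / 23.22 = 1.70×10^7 s.
Equilibrium anomaly ΔT_eq = F / λ = 24.52 / 23.22 = 1.06 K.
t = 260.8 days = 2.25×10^7 s, so t/τ = 1.33.
ΔT(t) = ΔT_eq (1 − e^(−t/τ)) = 1.06 × (1 − e^−1.33) = 0.776 K.

0.78 K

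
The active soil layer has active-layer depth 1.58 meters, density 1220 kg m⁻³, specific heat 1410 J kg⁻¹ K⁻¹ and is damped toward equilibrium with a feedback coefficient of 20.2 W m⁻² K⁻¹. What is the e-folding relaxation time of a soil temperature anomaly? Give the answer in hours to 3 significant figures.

Areal heat capacity C = ρ c_p D = 1220 × 1410 × 1.58 = 2.72×10^6 J m⁻² K⁻¹.
Relaxation time τ = C / λ = 2.72×10^6 / 20.2 = 1.35×10^5 s.
In hours: 1.35×10^5 s / (3600 s/hour) = 37.4 hours.

37.4 hours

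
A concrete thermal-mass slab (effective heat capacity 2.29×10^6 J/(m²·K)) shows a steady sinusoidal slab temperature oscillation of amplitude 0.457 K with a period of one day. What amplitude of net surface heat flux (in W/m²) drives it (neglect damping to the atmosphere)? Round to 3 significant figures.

76.1

Areal heat capacity C = 2.29×10^6 J/(m²·K) (given).
ω = 2π / 86400 s = 7.27×10^-5 s⁻¹.
Cω = 2.29×10^6 × 7.27×10^-5 = 167 W/(m²·K).
F₀ = A × Cω = 0.457 × 167 = 76.1 W/m².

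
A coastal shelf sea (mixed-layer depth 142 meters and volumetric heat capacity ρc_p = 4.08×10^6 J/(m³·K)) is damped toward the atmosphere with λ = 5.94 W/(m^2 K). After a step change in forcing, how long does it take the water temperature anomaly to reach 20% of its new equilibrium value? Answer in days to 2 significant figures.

250 days

Areal heat capacity C = ρc_p × D = 4.08×10^6 × 142 = 5.79×10^8 J m⁻² K⁻¹.
τ = C / λ = 5.79×10^8 / 5.94 = 9.75×10^7 s.
Fraction reached: 1 − e^(−t/τ) = 0.20 ⇒ t = −τ ln(1 − 0.20) = τ × 0.223.
t = 2.18×10^7 s = 252 days.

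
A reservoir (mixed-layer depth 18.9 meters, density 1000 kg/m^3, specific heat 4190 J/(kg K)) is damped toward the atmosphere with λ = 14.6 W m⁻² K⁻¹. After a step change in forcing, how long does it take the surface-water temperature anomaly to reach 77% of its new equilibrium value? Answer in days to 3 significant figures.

Areal heat capacity C = ρ c_p D = 1000 × 4190 × 18.9 = 7.92×10^7 J m⁻² K⁻¹.
τ = C / λ = 7.92×10^7 / 14.6 = 5.42×10^6 s.
Fraction reached: 1 − e^(−t/τ) = 0.77 ⇒ t = −τ ln(1 − 0.77) = τ × 1.47.
t = 7.97×10^6 s = 92.3 days.

92.3 days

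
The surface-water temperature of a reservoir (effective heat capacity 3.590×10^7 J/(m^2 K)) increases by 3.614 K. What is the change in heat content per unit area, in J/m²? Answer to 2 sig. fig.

Areal heat capacity C = 3.590×10^7 J/(m^2 K) (given).
ΔQ = C ΔT = 3.59×10^7 × 3.614 = 1.30×10^8 J/m².

1.3×10^8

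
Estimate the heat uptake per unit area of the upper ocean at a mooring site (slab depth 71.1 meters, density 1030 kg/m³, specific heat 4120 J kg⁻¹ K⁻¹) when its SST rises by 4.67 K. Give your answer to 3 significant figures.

Areal heat capacity C = ρ c_p D = 1030 × 4120 × 71.1 = 3.02×10^8 J m⁻² K⁻¹.
ΔQ = C ΔT = 3.02×10^8 × 4.67 = 1.41×10^9 J/m².

1.41×10^9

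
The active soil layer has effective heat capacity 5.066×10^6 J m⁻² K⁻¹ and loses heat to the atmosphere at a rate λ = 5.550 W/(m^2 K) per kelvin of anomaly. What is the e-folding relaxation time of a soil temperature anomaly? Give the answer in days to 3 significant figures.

10.6 days

Areal heat capacity C = 5.066×10^6 J m⁻² K⁻¹ (given).
Relaxation time τ = C / λ = 5.07×10^6 / 5.550 = 9.13×10^5 s.
In days: 9.13×10^5 s / (86400 s/day) = 10.6 days.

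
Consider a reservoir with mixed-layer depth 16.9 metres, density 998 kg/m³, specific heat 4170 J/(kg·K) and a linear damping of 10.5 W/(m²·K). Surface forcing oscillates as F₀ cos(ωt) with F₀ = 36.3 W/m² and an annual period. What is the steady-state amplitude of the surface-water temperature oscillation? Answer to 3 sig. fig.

2.07 K

Areal heat capacity C = ρ c_p D = 998 × 4170 × 16.9 = 7.03×10^7 J/(m^2 K).
Angular frequency ω = 2π / T = 2π / 3.15×10^7 s = 1.99×10^-7 s⁻¹.
√((Cω)² + λ²) = √((14.0)² + 10.5²) = 17.5 W/(m²·K).
Amplitude A = F₀ / √((Cω)²+λ²) = 36.3 / 17.5 = 2.07 K.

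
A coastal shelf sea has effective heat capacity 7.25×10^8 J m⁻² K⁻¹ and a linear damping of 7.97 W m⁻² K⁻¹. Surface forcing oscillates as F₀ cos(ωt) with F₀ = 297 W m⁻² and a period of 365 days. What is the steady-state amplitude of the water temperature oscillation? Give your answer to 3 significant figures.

Areal heat capacity C = 7.25×10^8 J m⁻² K⁻¹ (given).
Angular frequency ω = 2π / T = 2π / 3.15×10^7 s = 1.99×10^-7 s⁻¹.
√((Cω)² + λ²) = √((144)² + 7.97²) = 145 W/(m²·K).
Amplitude A = F₀ / √((Cω)²+λ²) = 297 / 145 = 2.05 K.

2.05 K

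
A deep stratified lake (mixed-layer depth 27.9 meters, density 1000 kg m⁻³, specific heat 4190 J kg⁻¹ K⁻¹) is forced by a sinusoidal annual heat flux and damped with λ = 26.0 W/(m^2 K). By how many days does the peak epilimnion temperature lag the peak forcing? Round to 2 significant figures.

Areal heat capacity C = ρ c_p D = 1000 × 4190 × 27.9 = 1.17×10^8 J/(m²·K).
ω = 2π / 3.15×10^7 s = 1.99×10^-7 s⁻¹.
Phase lag φ = arctan(Cω/λ) = arctan(23.3/26.0) = 0.730 rad.
Time lag = φ / ω = 0.730 / 1.99×10^-7 = 3.67×10^6 s = 42.4 days.

42 days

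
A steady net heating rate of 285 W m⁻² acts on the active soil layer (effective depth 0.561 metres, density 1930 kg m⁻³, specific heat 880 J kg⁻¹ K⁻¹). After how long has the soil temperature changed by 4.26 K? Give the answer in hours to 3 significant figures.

3.96 hours

Areal heat capacity C = ρ c_p D = 1930 × 880 × 0.561 = 9.53×10^5 J/(m^2 K).
Time required: Δt = C ΔT / F = 9.53×10^5 × 4.26 / 285 = 14200 s.
In hours: 14200 s / (3600 s/hour) = 3.96 hours.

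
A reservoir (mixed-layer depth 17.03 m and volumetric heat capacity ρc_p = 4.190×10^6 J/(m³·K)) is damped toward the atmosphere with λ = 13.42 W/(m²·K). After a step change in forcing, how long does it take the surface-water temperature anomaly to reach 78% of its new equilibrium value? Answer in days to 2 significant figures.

Areal heat capacity C = ρc_p × D = 4.190×10^6 × 17.03 = 7.14×10^7 J/(m^2 K).
τ = C / λ = 7.14×10^7 / 13.42 = 5.32×10^6 s.
Fraction reached: 1 − e^(−t/τ) = 0.78 ⇒ t = −τ ln(1 − 0.78) = τ × 1.51.
t = 8.05×10^6 s = 93.2 days.

93 days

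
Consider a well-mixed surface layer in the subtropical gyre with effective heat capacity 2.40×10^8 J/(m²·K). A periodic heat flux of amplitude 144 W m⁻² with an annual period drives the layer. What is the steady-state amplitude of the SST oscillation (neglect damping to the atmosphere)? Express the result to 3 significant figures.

Areal heat capacity C = 2.40×10^8 J/(m²·K) (given).
Angular frequency ω = 2π / T = 2π / 3.15×10^7 s = 1.99×10^-7 s⁻¹.
Cω = 2.40×10^8 × 1.99×10^-7 = 47.8 W/(m²·K).
Amplitude A = F₀ / (Cω) = 144 / 47.8 = 3.01 K.

3.01 K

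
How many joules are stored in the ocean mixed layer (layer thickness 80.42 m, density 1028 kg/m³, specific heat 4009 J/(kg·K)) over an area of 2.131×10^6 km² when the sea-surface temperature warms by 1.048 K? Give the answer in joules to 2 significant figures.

7.4×10^20 J

Areal heat capacity C = ρ c_p D = 1028 × 4009 × 80.42 = 3.31×10^8 J m⁻² K⁻¹.
Heat per unit area: q = C ΔT = 3.31×10^8 × 1.048 = 3.47×10^8 J/m².
Total heat: Q = q × A = 3.47×10^8 × (2.131×10^6 × 10⁶ m²) = 7.40×10^20 J.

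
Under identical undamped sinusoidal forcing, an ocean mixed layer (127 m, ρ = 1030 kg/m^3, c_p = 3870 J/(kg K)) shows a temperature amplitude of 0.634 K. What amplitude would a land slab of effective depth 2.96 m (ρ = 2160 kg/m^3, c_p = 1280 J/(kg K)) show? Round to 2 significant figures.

C_ocean = 5.06×10^8 J/(m²·K); C_land = 8.18×10^6 J/(m²·K).
A ∝ 1/C ⇒ A_land = A_ocean × C_ocean/C_land = 0.634 × 61.9 = 39.2 K.

39 K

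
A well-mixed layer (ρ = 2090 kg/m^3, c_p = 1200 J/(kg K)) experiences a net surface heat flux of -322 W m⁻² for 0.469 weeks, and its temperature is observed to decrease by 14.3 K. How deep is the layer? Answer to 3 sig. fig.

Heat input Q = F Δt = -322 × 2.84×10^5 s = -9.13×10^7 J/m².
Required areal heat capacity C = Q / ΔT = 6.39×10^6 J/(m²·K).
Depth D = C / (ρ c_p) = 6.39×10^6 / (2090 × 1200) = 2.55 m.

2.55 m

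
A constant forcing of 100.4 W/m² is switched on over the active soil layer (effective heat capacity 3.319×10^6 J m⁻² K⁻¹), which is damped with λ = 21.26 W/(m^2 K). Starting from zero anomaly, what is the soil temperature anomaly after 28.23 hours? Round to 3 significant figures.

Areal heat capacity C = 3.319×10^6 J m⁻² K⁻¹ (given).
τ = C / λ = 3.32×10^6 / 21.26 = 1.56×10^5 s.
Equilibrium anomaly ΔT_eq = F / λ = 100.4 / 21.26 = 4.72 K.
t = 28.23 hours = 1.02×10^5 s, so t/τ = 0.651.
ΔT(t) = ΔT_eq (1 − e^(−t/τ)) = 4.72 × (1 − e^−0.651) = 2.26 K.

2.26 K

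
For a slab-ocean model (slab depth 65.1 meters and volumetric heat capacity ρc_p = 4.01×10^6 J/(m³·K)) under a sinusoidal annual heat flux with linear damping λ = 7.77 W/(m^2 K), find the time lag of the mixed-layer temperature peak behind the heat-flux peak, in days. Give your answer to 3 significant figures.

Areal heat capacity C = ρc_p × D = 4.01×10^6 × 65.1 = 2.61×10^8 J m⁻² K⁻¹.
ω = 2π / 3.15×10^7 s = 1.99×10^-7 s⁻¹.
Phase lag φ = arctan(Cω/λ) = arctan(52.0/7.77) = 1.42 rad.
Time lag = φ / ω = 1.42 / 1.99×10^-7 = 7.14×10^6 s = 82.6 days.

82.6 days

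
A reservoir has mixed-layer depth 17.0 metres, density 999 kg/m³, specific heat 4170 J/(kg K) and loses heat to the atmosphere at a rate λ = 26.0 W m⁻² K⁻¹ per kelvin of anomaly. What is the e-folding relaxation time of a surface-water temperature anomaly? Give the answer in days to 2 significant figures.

Areal heat capacity C = ρ c_p D = 999 × 4170 × 17.0 = 7.08×10^7 J/(m²·K).
Relaxation time τ = C / λ = 7.08×10^7 / 26.0 = 2.72×10^6 s.
In days: 2.72×10^6 s / (86400 s/day) = 31.5 days.

32 days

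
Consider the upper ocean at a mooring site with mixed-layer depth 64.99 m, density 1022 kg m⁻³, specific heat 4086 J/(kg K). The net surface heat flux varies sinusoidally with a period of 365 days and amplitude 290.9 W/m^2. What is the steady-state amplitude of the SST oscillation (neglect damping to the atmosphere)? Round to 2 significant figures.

5.4 K

Areal heat capacity C = ρ c_p D = 1022 × 4086 × 64.99 = 2.71×10^8 J/(m^2 K).
Angular frequency ω = 2π / T = 2π / 3.15×10^7 s = 1.99×10^-7 s⁻¹.
Cω = 2.71×10^8 × 1.99×10^-7 = 54.1 W/(m²·K).
Amplitude A = F₀ / (Cω) = 290.9 / 54.1 = 5.38 K.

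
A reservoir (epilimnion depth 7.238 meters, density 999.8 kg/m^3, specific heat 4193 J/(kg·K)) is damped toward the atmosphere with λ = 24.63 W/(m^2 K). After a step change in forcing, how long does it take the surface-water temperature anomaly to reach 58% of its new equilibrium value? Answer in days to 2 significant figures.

Areal heat capacity C = ρ c_p D = 999.8 × 4193 × 7.238 = 3.03×10^7 J m⁻² K⁻¹.
τ = C / λ = 3.03×10^7 / 24.63 = 1.23×10^6 s.
Fraction reached: 1 − e^(−t/τ) = 0.58 ⇒ t = −τ ln(1 − 0.58) = τ × 0.868.
t = 1.07×10^6 s = 12.4 days.

12 days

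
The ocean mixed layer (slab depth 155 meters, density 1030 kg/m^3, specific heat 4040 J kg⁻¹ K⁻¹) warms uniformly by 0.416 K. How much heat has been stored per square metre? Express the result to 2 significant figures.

Areal heat capacity C = ρ c_p D = 1030 × 4040 × 155 = 6.45×10^8 J/(m²·K).
ΔQ = C ΔT = 6.45×10^8 × 0.416 = 2.68×10^8 J/m².

2.7×10^8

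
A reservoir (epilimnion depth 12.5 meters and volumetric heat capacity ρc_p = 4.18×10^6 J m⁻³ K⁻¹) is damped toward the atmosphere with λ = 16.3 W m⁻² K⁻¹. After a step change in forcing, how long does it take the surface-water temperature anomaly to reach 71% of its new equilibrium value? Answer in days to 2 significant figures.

46 days

Areal heat capacity C = ρc_p × D = 4.18×10^6 × 12.5 = 5.22×10^7 J/(m^2 K).
τ = C / λ = 5.22×10^7 / 16.3 = 3.21×10^6 s.
Fraction reached: 1 − e^(−t/τ) = 0.71 ⇒ t = −τ ln(1 − 0.71) = τ × 1.24.
t = 3.97×10^6 s = 45.9 days.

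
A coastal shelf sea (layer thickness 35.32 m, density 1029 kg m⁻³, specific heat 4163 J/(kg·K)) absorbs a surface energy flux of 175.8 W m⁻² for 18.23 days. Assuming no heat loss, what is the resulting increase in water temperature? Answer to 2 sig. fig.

1.8 K

Areal heat capacity C = ρ c_p D = 1029 × 4163 × 35.32 = 1.51×10^8 J/(m²·K).
Net heat input Q = F Δt = 175.8 × (18.23 days × 86400 s/day) = 2.77×10^8 J/m².
ΔT = Q / C = 2.77×10^8 / 1.51×10^8 = 1.83 K.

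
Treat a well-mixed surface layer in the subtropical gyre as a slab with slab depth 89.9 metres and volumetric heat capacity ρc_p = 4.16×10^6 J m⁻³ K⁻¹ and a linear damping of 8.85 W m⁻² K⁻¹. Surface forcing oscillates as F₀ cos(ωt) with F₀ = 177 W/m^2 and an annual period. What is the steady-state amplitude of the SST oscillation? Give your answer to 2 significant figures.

2.4 K

Areal heat capacity C = ρc_p × D = 4.16×10^6 × 89.9 = 3.74×10^8 J/(m^2 K).
Angular frequency ω = 2π / T = 2π / 3.15×10^7 s = 1.99×10^-7 s⁻¹.
√((Cω)² + λ²) = √((74.5)² + 8.85²) = 75.0 W/(m²·K).
Amplitude A = F₀ / √((Cω)²+λ²) = 177 / 75.0 = 2.36 K.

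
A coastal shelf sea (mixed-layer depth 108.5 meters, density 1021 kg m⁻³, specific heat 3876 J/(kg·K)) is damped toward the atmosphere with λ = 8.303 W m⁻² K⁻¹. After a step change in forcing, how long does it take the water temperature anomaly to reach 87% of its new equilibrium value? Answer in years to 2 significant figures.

3.3 years

Areal heat capacity C = ρ c_p D = 1021 × 3876 × 108.5 = 4.29×10^8 J m⁻² K⁻¹.
τ = C / λ = 4.29×10^8 / 8.303 = 5.17×10^7 s.
Fraction reached: 1 − e^(−t/τ) = 0.87 ⇒ t = −τ ln(1 − 0.87) = τ × 2.04.
t = 1.06×10^8 s = 3.34 years.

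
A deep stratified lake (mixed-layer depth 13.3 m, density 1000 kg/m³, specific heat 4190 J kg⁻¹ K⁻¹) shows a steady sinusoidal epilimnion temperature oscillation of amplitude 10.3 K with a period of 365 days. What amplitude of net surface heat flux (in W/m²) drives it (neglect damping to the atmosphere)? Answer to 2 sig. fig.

110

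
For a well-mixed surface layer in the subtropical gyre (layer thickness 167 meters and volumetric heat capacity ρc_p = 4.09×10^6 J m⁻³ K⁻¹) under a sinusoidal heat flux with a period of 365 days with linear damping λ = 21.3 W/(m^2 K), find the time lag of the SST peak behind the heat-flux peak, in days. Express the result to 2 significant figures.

82 days

Areal heat capacity C = ρc_p × D = 4.09×10^6 × 167 = 6.83×10^8 J/(m^2 K).
ω = 2π / 3.15×10^7 s = 1.99×10^-7 s⁻¹.
Phase lag φ = arctan(Cω/λ) = arctan(136/21.3) = 1.42 rad.
Time lag = φ / ω = 1.42 / 1.99×10^-7 = 7.10×10^6 s = 82.2 days.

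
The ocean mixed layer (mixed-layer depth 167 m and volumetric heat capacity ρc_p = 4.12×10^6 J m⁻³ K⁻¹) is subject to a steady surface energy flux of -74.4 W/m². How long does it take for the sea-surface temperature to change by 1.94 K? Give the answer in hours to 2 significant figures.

Areal heat capacity C = ρc_p × D = 4.12×10^6 × 167 = 6.88×10^8 J m⁻² K⁻¹.
Time required: Δt = C ΔT / F = 6.88×10^8 × -1.94 / -74.4 = 1.79×10^7 s.
In hours: 1.79×10^7 s / (3600 s/hour) = 4980 hours.

5000 hours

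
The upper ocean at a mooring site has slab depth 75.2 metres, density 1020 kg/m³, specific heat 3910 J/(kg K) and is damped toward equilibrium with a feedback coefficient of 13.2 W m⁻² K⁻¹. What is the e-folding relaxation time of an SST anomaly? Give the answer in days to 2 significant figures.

260 days

Areal heat capacity C = ρ c_p D = 1020 × 3910 × 75.2 = 3.00×10^8 J/(m²·K).
Relaxation time τ = C / λ = 3.00×10^8 / 13.2 = 2.27×10^7 s.
In days: 2.27×10^7 s / (86400 s/day) = 263 days.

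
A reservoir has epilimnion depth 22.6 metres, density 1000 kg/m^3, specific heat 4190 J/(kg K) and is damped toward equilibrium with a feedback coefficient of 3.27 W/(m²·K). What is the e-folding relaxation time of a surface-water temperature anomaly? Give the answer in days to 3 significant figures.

335 days

Areal heat capacity C = ρ c_p D = 1000 × 4190 × 22.6 = 9.47×10^7 J/(m^2 K).
Relaxation time τ = C / λ = 9.47×10^7 / 3.27 = 2.90×10^7 s.
In days: 2.90×10^7 s / (86400 s/day) = 335 days.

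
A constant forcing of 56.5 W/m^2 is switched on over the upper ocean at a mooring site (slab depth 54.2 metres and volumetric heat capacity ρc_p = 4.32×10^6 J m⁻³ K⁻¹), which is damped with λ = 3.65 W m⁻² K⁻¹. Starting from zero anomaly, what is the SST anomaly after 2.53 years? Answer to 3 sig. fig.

11.0 K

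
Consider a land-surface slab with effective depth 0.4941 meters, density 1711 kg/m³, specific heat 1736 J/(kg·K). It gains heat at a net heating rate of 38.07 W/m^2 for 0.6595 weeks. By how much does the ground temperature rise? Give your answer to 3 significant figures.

10.3 K

Areal heat capacity C = ρ c_p D = 1711 × 1736 × 0.4941 = 1.47×10^6 J/(m²·K).
Net heat input Q = F Δt = 38.07 × (0.6595 weeks × 6.048×10^5 s/week) = 1.52×10^7 J/m².
ΔT = Q / C = 1.52×10^7 / 1.47×10^6 = 10.3 K.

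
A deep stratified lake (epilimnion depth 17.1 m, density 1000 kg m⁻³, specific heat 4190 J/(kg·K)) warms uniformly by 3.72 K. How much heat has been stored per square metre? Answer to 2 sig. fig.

Areal heat capacity C = ρ c_p D = 1000 × 4190 × 17.1 = 7.16×10^7 J/(m²·K).
ΔQ = C ΔT = 7.16×10^7 × 3.72 = 2.67×10^8 J/m².

2.7×10^8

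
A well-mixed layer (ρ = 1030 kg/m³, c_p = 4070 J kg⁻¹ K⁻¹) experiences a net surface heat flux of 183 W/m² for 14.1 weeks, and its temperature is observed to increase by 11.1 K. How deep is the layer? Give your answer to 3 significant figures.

33.5 m

Heat input Q = F Δt = 183 × 8.53×10^6 s = 1.56×10^9 J/m².
Required areal heat capacity C = Q / ΔT = 1.41×10^8 J/(m²·K).
Depth D = C / (ρ c_p) = 1.41×10^8 / (1030 × 4070) = 33.5 m.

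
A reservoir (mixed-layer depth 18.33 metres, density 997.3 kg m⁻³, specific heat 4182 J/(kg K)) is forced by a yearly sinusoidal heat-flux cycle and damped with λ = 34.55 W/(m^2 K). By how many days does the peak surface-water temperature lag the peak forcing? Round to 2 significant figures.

Areal heat capacity C = ρ c_p D = 997.3 × 4182 × 18.33 = 7.64×10^7 J m⁻² K⁻¹.
ω = 2π / 3.15×10^7 s = 1.99×10^-7 s⁻¹.
Phase lag φ = arctan(Cω/λ) = arctan(15.2/34.55) = 0.415 rad.
Time lag = φ / ω = 0.415 / 1.99×10^-7 = 2.08×10^6 s = 24.1 days.

24 days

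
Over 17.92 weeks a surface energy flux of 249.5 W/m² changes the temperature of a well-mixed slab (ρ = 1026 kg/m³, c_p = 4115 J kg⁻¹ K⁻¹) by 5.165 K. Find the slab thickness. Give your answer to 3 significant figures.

124 m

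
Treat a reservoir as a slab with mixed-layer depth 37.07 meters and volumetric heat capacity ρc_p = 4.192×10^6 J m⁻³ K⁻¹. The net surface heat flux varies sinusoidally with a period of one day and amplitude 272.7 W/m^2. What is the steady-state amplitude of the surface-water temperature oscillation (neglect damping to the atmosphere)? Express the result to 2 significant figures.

Areal heat capacity C = ρc_p × D = 4.192×10^6 × 37.07 = 1.55×10^8 J/(m^2 K).
Angular frequency ω = 2π / T = 2π / 86400 s = 7.27×10^-5 s⁻¹.
Cω = 1.55×10^8 × 7.27×10^-5 = 11300 W/(m²·K).
Amplitude A = F₀ / (Cω) = 272.7 / 11300 = 0.0241 K.

0.024 K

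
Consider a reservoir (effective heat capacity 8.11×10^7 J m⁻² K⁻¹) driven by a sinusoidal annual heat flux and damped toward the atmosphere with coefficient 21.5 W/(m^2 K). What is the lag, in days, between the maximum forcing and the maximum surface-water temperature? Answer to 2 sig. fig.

Areal heat capacity C = 8.11×10^7 J m⁻² K⁻¹ (given).
ω = 2π / 3.15×10^7 s = 1.99×10^-7 s⁻¹.
Phase lag φ = arctan(Cω/λ) = arctan(16.2/21.5) = 0.644 rad.
Time lag = φ / ω = 0.644 / 1.99×10^-7 = 3.23×10^6 s = 37.4 days.

37 days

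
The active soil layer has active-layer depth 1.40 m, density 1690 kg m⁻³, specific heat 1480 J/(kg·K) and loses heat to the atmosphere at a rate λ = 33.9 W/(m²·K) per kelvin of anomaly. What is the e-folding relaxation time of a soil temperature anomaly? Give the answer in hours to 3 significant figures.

28.7 hours

Areal heat capacity C = ρ c_p D = 1690 × 1480 × 1.40 = 3.50×10^6 J m⁻² K⁻¹.
Relaxation time τ = C / λ = 3.50×10^6 / 33.9 = 1.03×10^5 s.
In hours: 1.03×10^5 s / (3600 s/hour) = 28.7 hours.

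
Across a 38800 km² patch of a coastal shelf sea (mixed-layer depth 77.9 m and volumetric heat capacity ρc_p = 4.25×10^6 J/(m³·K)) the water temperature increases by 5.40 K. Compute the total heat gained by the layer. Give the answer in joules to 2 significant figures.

Areal heat capacity C = ρc_p × D = 4.25×10^6 × 77.9 = 3.31×10^8 J/(m²·K).
Heat per unit area: q = C ΔT = 3.31×10^8 × 5.40 = 1.79×10^9 J/m².
Total heat: Q = q × A = 1.79×10^9 × (38800 × 10⁶ m²) = 6.94×10^19 J.

6.9×10^19 J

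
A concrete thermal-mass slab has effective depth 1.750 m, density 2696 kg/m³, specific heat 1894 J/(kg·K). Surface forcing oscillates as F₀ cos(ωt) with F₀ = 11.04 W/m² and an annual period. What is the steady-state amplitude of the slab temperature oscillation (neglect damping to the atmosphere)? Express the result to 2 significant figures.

6.2 K

Areal heat capacity C = ρ c_p D = 2696 × 1894 × 1.750 = 8.94×10^6 J/(m²·K).
Angular frequency ω = 2π / T = 2π / 3.15×10^7 s = 1.99×10^-7 s⁻¹.
Cω = 8.94×10^6 × 1.99×10^-7 = 1.78 W/(m²·K).
Amplitude A = F₀ / (Cω) = 11.04 / 1.78 = 6.20 K.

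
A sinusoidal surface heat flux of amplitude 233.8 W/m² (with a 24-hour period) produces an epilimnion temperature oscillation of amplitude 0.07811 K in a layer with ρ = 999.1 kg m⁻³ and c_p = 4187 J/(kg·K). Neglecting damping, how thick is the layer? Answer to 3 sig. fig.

9.84 m

ω = 2π / 86400 s = 7.27×10^-5 s⁻¹.
Required C = F₀ / (A ω) = 233.8 / (0.07811 × 7.27×10^-5) = 4.12×10^7 J/(m²·K).
D = C / (ρ c_p) = 4.12×10^7 / (999.1 × 4187) = 9.84 m.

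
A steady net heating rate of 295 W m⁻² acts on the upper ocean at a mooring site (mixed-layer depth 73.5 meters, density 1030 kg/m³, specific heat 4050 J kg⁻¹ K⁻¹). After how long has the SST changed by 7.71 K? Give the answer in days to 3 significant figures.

92.7 days

Areal heat capacity C = ρ c_p D = 1030 × 4050 × 73.5 = 3.07×10^8 J/(m^2 K).
Time required: Δt = C ΔT / F = 3.07×10^8 × 7.71 / 295 = 8.01×10^6 s.
In days: 8.01×10^6 s / (86400 s/day) = 92.7 days.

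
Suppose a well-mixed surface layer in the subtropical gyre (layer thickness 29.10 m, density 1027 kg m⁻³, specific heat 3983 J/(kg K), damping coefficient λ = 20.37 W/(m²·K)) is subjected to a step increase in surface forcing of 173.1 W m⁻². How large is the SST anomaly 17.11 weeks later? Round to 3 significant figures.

7.05 K

Areal heat capacity C = ρ c_p D = 1027 × 3983 × 29.10 = 1.19×10^8 J/(m²·K).
τ = C / λ = 1.19×10^8 / 20.37 = 5.84×10^6 s.
Equilibrium anomaly ΔT_eq = F / λ = 173.1 / 20.37 = 8.50 K.
t = 17.11 weeks = 1.03×10^7 s, so t/τ = 1.77.
ΔT(t) = ΔT_eq (1 − e^(−t/τ)) = 8.50 × (1 − e^−1.77) = 7.05 K.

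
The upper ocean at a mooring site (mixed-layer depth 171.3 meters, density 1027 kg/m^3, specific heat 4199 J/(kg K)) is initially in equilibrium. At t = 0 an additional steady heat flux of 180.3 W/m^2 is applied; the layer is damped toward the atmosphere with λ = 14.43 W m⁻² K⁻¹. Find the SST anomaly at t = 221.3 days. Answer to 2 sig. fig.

3.9 K

Areal heat capacity C = ρ c_p D = 1027 × 4199 × 171.3 = 7.39×10^8 J/(m²·K).
τ = C / λ = 7.39×10^8 / 14.43 = 5.12×10^7 s.
Equilibrium anomaly ΔT_eq = F / λ = 180.3 / 14.43 = 12.5 K.
t = 221.3 days = 1.91×10^7 s, so t/τ = 0.373.
ΔT(t) = ΔT_eq (1 − e^(−t/τ)) = 12.5 × (1 − e^−0.373) = 3.89 K.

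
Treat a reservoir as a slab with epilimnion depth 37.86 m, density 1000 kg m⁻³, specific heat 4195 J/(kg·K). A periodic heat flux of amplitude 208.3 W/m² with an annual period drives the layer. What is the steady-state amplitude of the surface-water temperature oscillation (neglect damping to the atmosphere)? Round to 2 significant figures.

6.6 K

Areal heat capacity C = ρ c_p D = 1000 × 4195 × 37.86 = 1.59×10^8 J m⁻² K⁻¹.
Angular frequency ω = 2π / T = 2π / 3.15×10^7 s = 1.99×10^-7 s⁻¹.
Cω = 1.59×10^8 × 1.99×10^-7 = 31.6 W/(m²·K).
Amplitude A = F₀ / (Cω) = 208.3 / 31.6 = 6.58 K.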